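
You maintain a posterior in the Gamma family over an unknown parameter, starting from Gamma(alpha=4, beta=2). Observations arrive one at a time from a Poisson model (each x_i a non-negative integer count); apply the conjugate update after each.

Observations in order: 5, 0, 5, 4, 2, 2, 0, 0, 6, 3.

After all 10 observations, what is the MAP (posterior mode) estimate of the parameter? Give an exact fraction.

obs 1: x=5 → posterior Gamma(9, 3)
obs 2: x=0 → posterior Gamma(9, 4)
obs 3: x=5 → posterior Gamma(14, 5)
obs 4: x=4 → posterior Gamma(18, 6)
obs 5: x=2 → posterior Gamma(20, 7)
obs 6: x=2 → posterior Gamma(22, 8)
obs 7: x=0 → posterior Gamma(22, 9)
obs 8: x=0 → posterior Gamma(22, 10)
obs 9: x=6 → posterior Gamma(28, 11)
obs 10: x=3 → posterior Gamma(31, 12)

5/2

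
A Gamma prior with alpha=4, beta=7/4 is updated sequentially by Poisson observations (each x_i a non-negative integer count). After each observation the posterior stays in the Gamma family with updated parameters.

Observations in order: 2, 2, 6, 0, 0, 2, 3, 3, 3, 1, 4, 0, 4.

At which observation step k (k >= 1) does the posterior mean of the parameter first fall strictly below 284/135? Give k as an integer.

obs 1: x=2 → posterior Gamma(6, 11/4)
obs 2: x=2 → posterior Gamma(8, 15/4)
obs 3: x=6 → posterior Gamma(14, 19/4)
obs 4: x=0 → posterior Gamma(14, 23/4)
obs 5: x=0 → posterior Gamma(14, 27/4)
obs 6: x=2 → posterior Gamma(16, 31/4)
obs 7: x=3 → posterior Gamma(19, 35/4)
obs 8: x=3 → posterior Gamma(22, 39/4)
obs 9: x=3 → posterior Gamma(25, 43/4)
obs 10: x=1 → posterior Gamma(26, 47/4)
obs 11: x=4 → posterior Gamma(30, 51/4)
obs 12: x=0 → posterior Gamma(30, 55/4)
obs 13: x=4 → posterior Gamma(34, 59/4)

k = 5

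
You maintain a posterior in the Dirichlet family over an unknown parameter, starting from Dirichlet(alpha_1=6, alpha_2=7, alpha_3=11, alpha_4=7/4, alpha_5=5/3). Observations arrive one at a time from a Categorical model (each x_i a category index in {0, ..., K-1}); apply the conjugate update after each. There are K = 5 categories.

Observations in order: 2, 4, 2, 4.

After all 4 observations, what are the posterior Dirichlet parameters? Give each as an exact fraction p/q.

alpha_1=6, alpha_2=7, alpha_3=13, alpha_4=7/4, alpha_5=11/3

obs 1: x=2 → posterior Dirichlet(6, 7, 12, 7/4, 5/3)
obs 2: x=4 → posterior Dirichlet(6, 7, 12, 7/4, 8/3)
obs 3: x=2 → posterior Dirichlet(6, 7, 13, 7/4, 8/3)
obs 4: x=4 → posterior Dirichlet(6, 7, 13, 7/4, 11/3)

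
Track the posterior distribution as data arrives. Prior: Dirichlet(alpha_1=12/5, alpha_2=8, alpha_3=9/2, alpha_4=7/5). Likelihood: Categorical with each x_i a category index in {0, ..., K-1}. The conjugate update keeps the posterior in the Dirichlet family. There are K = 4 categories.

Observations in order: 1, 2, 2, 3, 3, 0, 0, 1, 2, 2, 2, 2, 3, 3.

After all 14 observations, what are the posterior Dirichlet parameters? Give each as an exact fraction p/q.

alpha_1=22/5, alpha_2=10, alpha_3=21/2, alpha_4=27/5

obs 1: x=1 → posterior Dirichlet(12/5, 9, 9/2, 7/5)
obs 2: x=2 → posterior Dirichlet(12/5, 9, 11/2, 7/5)
obs 3: x=2 → posterior Dirichlet(12/5, 9, 13/2, 7/5)
obs 4: x=3 → posterior Dirichlet(12/5, 9, 13/2, 12/5)
obs 5: x=3 → posterior Dirichlet(12/5, 9, 13/2, 17/5)
obs 6: x=0 → posterior Dirichlet(17/5, 9, 13/2, 17/5)
obs 7: x=0 → posterior Dirichlet(22/5, 9, 13/2, 17/5)
obs 8: x=1 → posterior Dirichlet(22/5, 10, 13/2, 17/5)
obs 9: x=2 → posterior Dirichlet(22/5, 10, 15/2, 17/5)
obs 10: x=2 → posterior Dirichlet(22/5, 10, 17/2, 17/5)
obs 11: x=2 → posterior Dirichlet(22/5, 10, 19/2, 17/5)
obs 12: x=2 → posterior Dirichlet(22/5, 10, 21/2, 17/5)
obs 13: x=3 → posterior Dirichlet(22/5, 10, 21/2, 22/5)
obs 14: x=3 → posterior Dirichlet(22/5, 10, 21/2, 27/5)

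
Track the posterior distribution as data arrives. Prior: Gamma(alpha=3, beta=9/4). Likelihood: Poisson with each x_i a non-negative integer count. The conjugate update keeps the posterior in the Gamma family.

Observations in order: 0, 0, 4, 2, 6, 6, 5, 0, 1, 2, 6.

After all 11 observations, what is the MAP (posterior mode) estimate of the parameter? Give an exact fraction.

136/53

obs 1: x=0 → posterior Gamma(3, 13/4)
obs 2: x=0 → posterior Gamma(3, 17/4)
obs 3: x=4 → posterior Gamma(7, 21/4)
obs 4: x=2 → posterior Gamma(9, 25/4)
obs 5: x=6 → posterior Gamma(15, 29/4)
obs 6: x=6 → posterior Gamma(21, 33/4)
obs 7: x=5 → posterior Gamma(26, 37/4)
obs 8: x=0 → posterior Gamma(26, 41/4)
obs 9: x=1 → posterior Gamma(27, 45/4)
obs 10: x=2 → posterior Gamma(29, 49/4)
obs 11: x=6 → posterior Gamma(35, 53/4)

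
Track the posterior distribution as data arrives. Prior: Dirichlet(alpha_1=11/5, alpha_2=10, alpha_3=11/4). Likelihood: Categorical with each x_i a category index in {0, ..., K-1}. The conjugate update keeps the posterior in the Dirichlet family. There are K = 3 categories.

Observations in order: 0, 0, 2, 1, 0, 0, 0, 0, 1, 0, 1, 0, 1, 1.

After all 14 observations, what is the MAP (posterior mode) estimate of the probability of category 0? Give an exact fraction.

obs 1: x=0 → posterior Dirichlet(16/5, 10, 11/4)
obs 2: x=0 → posterior Dirichlet(21/5, 10, 11/4)
obs 3: x=2 → posterior Dirichlet(21/5, 10, 15/4)
obs 4: x=1 → posterior Dirichlet(21/5, 11, 15/4)
obs 5: x=0 → posterior Dirichlet(26/5, 11, 15/4)
obs 6: x=0 → posterior Dirichlet(31/5, 11, 15/4)
obs 7: x=0 → posterior Dirichlet(36/5, 11, 15/4)
obs 8: x=0 → posterior Dirichlet(41/5, 11, 15/4)
obs 9: x=1 → posterior Dirichlet(41/5, 12, 15/4)
obs 10: x=0 → posterior Dirichlet(46/5, 12, 15/4)
obs 11: x=1 → posterior Dirichlet(46/5, 13, 15/4)
obs 12: x=0 → posterior Dirichlet(51/5, 13, 15/4)
obs 13: x=1 → posterior Dirichlet(51/5, 14, 15/4)
obs 14: x=1 → posterior Dirichlet(51/5, 15, 15/4)

184/519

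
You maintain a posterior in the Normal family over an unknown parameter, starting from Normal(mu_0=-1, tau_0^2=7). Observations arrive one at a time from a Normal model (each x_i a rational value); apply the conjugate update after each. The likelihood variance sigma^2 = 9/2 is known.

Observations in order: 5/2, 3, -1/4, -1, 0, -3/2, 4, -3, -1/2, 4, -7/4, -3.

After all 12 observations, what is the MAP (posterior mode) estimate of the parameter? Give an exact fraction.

obs 1: x=5/2 → posterior Normal(26/23, 63/23)
obs 2: x=3 → posterior Normal(68/37, 63/37)
obs 3: x=-1/4 → posterior Normal(43/34, 21/17)
obs 4: x=-1 → posterior Normal(101/130, 63/65)
obs 5: x=0 → posterior Normal(101/158, 63/79)
obs 6: x=-3/2 → posterior Normal(59/186, 21/31)
obs 7: x=4 → posterior Normal(171/214, 63/107)
obs 8: x=-3 → posterior Normal(87/242, 63/121)
obs 9: x=-1/2 → posterior Normal(73/270, 7/15)
obs 10: x=4 → posterior Normal(185/298, 63/149)
obs 11: x=-7/4 → posterior Normal(68/163, 63/163)
obs 12: x=-3 → posterior Normal(26/177, 21/59)

26/177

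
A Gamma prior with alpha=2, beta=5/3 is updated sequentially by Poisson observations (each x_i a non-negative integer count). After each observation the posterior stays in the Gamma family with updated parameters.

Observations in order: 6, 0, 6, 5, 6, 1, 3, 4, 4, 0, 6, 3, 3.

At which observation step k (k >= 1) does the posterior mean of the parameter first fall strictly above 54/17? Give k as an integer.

obs 1: x=6 → posterior Gamma(8, 8/3)
obs 2: x=0 → posterior Gamma(8, 11/3)
obs 3: x=6 → posterior Gamma(14, 14/3)
obs 4: x=5 → posterior Gamma(19, 17/3)
obs 5: x=6 → posterior Gamma(25, 20/3)
obs 6: x=1 → posterior Gamma(26, 23/3)
obs 7: x=3 → posterior Gamma(29, 26/3)
obs 8: x=4 → posterior Gamma(33, 29/3)
obs 9: x=4 → posterior Gamma(37, 32/3)
obs 10: x=0 → posterior Gamma(37, 35/3)
obs 11: x=6 → posterior Gamma(43, 38/3)
obs 12: x=3 → posterior Gamma(46, 41/3)
obs 13: x=3 → posterior Gamma(49, 44/3)

k = 4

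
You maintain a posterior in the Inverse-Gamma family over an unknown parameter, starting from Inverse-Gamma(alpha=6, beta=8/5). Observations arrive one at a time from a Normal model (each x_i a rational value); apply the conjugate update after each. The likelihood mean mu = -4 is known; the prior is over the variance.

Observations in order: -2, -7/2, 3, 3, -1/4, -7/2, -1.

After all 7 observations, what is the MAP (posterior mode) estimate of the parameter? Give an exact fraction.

10301/1680

obs 1: x=-2 → posterior Inverse-Gamma(13/2, 18/5)
obs 2: x=-7/2 → posterior Inverse-Gamma(7, 149/40)
obs 3: x=3 → posterior Inverse-Gamma(15/2, 1129/40)
obs 4: x=3 → posterior Inverse-Gamma(8, 2109/40)
obs 5: x=-1/4 → posterior Inverse-Gamma(17/2, 9561/160)
obs 6: x=-7/2 → posterior Inverse-Gamma(9, 9581/160)
obs 7: x=-1 → posterior Inverse-Gamma(19/2, 10301/160)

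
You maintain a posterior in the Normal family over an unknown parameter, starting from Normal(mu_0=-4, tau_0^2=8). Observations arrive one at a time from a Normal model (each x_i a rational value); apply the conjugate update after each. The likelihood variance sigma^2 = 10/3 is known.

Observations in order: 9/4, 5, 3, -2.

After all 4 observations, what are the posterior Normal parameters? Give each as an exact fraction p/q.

mu_0=79/53, tau_0^2=40/53

obs 1: x=9/4 → posterior Normal(7/17, 40/17)
obs 2: x=5 → posterior Normal(67/29, 40/29)
obs 3: x=3 → posterior Normal(103/41, 40/41)
obs 4: x=-2 → posterior Normal(79/53, 40/53)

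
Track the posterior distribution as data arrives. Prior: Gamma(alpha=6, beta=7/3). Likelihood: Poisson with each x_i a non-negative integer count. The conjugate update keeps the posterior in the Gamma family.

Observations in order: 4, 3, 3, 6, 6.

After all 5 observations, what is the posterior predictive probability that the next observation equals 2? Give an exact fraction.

141450213088282216497633395544587337990144/867361737988403547205962240695953369140625

obs 1: x=4 → posterior Gamma(10, 10/3)
obs 2: x=3 → posterior Gamma(13, 13/3)
obs 3: x=3 → posterior Gamma(16, 16/3)
obs 4: x=6 → posterior Gamma(22, 19/3)
obs 5: x=6 → posterior Gamma(28, 22/3)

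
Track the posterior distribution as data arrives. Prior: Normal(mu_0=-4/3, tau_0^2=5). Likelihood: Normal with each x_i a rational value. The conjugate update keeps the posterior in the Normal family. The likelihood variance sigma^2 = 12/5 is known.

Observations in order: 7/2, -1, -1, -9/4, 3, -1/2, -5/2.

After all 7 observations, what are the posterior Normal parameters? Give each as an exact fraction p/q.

obs 1: x=7/2 → posterior Normal(143/74, 60/37)
obs 2: x=-1 → posterior Normal(3/4, 30/31)
obs 3: x=-1 → posterior Normal(43/174, 20/29)
obs 4: x=-9/4 → posterior Normal(-139/448, 15/28)
obs 5: x=3 → posterior Normal(161/548, 60/137)
obs 6: x=-1/2 → posterior Normal(37/216, 10/27)
obs 7: x=-5/2 → posterior Normal(-139/748, 60/187)

mu_0=-139/748, tau_0^2=60/187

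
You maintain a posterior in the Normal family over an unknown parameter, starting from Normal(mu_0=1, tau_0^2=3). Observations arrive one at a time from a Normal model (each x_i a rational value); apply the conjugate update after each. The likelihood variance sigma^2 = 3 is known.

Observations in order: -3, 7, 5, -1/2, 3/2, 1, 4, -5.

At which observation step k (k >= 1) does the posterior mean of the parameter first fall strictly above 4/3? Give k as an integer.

obs 1: x=-3 → posterior Normal(-1, 3/2)
obs 2: x=7 → posterior Normal(5/3, 1)
obs 3: x=5 → posterior Normal(5/2, 3/4)
obs 4: x=-1/2 → posterior Normal(19/10, 3/5)
obs 5: x=3/2 → posterior Normal(11/6, 1/2)
obs 6: x=1 → posterior Normal(12/7, 3/7)
obs 7: x=4 → posterior Normal(2, 3/8)
obs 8: x=-5 → posterior Normal(11/9, 1/3)

k = 2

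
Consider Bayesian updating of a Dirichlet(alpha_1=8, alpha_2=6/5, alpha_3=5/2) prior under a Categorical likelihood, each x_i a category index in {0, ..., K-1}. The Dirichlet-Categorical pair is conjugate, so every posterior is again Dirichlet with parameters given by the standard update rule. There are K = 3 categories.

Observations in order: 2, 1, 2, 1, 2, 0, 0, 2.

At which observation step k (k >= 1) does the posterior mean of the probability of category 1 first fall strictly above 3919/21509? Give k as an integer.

obs 1: x=2 → posterior Dirichlet(8, 6/5, 7/2)
obs 2: x=1 → posterior Dirichlet(8, 11/5, 7/2)
obs 3: x=2 → posterior Dirichlet(8, 11/5, 9/2)
obs 4: x=1 → posterior Dirichlet(8, 16/5, 9/2)
obs 5: x=2 → posterior Dirichlet(8, 16/5, 11/2)
obs 6: x=0 → posterior Dirichlet(9, 16/5, 11/2)
obs 7: x=0 → posterior Dirichlet(10, 16/5, 11/2)
obs 8: x=2 → posterior Dirichlet(10, 16/5, 13/2)

k = 4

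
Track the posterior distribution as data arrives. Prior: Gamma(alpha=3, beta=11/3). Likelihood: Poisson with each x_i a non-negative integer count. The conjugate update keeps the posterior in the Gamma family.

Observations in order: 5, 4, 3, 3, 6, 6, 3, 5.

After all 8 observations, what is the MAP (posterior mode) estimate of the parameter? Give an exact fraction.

obs 1: x=5 → posterior Gamma(8, 14/3)
obs 2: x=4 → posterior Gamma(12, 17/3)
obs 3: x=3 → posterior Gamma(15, 20/3)
obs 4: x=3 → posterior Gamma(18, 23/3)
obs 5: x=6 → posterior Gamma(24, 26/3)
obs 6: x=6 → posterior Gamma(30, 29/3)
obs 7: x=3 → posterior Gamma(33, 32/3)
obs 8: x=5 → posterior Gamma(38, 35/3)

111/35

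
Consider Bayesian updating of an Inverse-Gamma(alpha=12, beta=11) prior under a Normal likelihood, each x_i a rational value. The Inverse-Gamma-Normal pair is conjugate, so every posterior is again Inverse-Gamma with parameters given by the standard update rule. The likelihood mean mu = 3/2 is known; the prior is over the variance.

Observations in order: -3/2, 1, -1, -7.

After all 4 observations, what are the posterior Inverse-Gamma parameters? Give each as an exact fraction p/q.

obs 1: x=-3/2 → posterior Inverse-Gamma(25/2, 31/2)
obs 2: x=1 → posterior Inverse-Gamma(13, 125/8)
obs 3: x=-1 → posterior Inverse-Gamma(27/2, 75/4)
obs 4: x=-7 → posterior Inverse-Gamma(14, 439/8)

alpha=14, beta=439/8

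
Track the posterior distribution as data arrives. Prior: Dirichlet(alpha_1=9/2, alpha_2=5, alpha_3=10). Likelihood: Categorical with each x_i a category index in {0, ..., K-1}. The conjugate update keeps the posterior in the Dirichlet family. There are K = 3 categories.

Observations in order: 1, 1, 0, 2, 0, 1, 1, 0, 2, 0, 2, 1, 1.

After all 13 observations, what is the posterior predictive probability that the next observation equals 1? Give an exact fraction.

22/65

obs 1: x=1 → posterior Dirichlet(9/2, 6, 10)
obs 2: x=1 → posterior Dirichlet(9/2, 7, 10)
obs 3: x=0 → posterior Dirichlet(11/2, 7, 10)
obs 4: x=2 → posterior Dirichlet(11/2, 7, 11)
obs 5: x=0 → posterior Dirichlet(13/2, 7, 11)
obs 6: x=1 → posterior Dirichlet(13/2, 8, 11)
obs 7: x=1 → posterior Dirichlet(13/2, 9, 11)
obs 8: x=0 → posterior Dirichlet(15/2, 9, 11)
obs 9: x=2 → posterior Dirichlet(15/2, 9, 12)
obs 10: x=0 → posterior Dirichlet(17/2, 9, 12)
obs 11: x=2 → posterior Dirichlet(17/2, 9, 13)
obs 12: x=1 → posterior Dirichlet(17/2, 10, 13)
obs 13: x=1 → posterior Dirichlet(17/2, 11, 13)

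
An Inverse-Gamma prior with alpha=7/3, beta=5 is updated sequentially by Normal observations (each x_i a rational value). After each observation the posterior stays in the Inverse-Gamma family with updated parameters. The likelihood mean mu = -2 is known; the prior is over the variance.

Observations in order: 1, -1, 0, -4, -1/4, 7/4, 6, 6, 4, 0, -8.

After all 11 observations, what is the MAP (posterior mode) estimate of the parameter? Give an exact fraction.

5979/424

obs 1: x=1 → posterior Inverse-Gamma(17/6, 19/2)
obs 2: x=-1 → posterior Inverse-Gamma(10/3, 10)
obs 3: x=0 → posterior Inverse-Gamma(23/6, 12)
obs 4: x=-4 → posterior Inverse-Gamma(13/3, 14)
obs 5: x=-1/4 → posterior Inverse-Gamma(29/6, 497/32)
obs 6: x=7/4 → posterior Inverse-Gamma(16/3, 361/16)
obs 7: x=6 → posterior Inverse-Gamma(35/6, 873/16)
obs 8: x=6 → posterior Inverse-Gamma(19/3, 1385/16)
obs 9: x=4 → posterior Inverse-Gamma(41/6, 1673/16)
obs 10: x=0 → posterior Inverse-Gamma(22/3, 1705/16)
obs 11: x=-8 → posterior Inverse-Gamma(47/6, 1993/16)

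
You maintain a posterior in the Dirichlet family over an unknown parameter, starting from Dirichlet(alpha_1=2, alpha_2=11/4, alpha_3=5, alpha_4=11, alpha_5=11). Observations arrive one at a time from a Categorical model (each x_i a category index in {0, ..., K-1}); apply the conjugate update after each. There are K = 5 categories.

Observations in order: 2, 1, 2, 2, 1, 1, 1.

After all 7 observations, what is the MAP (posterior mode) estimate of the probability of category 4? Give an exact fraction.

8/27

obs 1: x=2 → posterior Dirichlet(2, 11/4, 6, 11, 11)
obs 2: x=1 → posterior Dirichlet(2, 15/4, 6, 11, 11)
obs 3: x=2 → posterior Dirichlet(2, 15/4, 7, 11, 11)
obs 4: x=2 → posterior Dirichlet(2, 15/4, 8, 11, 11)
obs 5: x=1 → posterior Dirichlet(2, 19/4, 8, 11, 11)
obs 6: x=1 → posterior Dirichlet(2, 23/4, 8, 11, 11)
obs 7: x=1 → posterior Dirichlet(2, 27/4, 8, 11, 11)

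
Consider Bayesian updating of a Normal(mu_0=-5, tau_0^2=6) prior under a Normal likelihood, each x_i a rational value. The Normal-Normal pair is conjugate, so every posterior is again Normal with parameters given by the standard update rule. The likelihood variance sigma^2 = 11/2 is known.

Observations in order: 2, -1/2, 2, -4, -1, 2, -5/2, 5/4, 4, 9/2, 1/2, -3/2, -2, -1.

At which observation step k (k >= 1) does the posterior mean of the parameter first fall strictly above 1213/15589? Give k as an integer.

obs 1: x=2 → posterior Normal(-31/23, 66/23)
obs 2: x=-1/2 → posterior Normal(-37/35, 66/35)
obs 3: x=2 → posterior Normal(-13/47, 66/47)
obs 4: x=-4 → posterior Normal(-61/59, 66/59)
obs 5: x=-1 → posterior Normal(-73/71, 66/71)
obs 6: x=2 → posterior Normal(-49/83, 66/83)
obs 7: x=-5/2 → posterior Normal(-79/95, 66/95)
obs 8: x=5/4 → posterior Normal(-64/107, 66/107)
obs 9: x=4 → posterior Normal(-16/119, 66/119)
obs 10: x=9/2 → posterior Normal(38/131, 66/131)
obs 11: x=1/2 → posterior Normal(4/13, 6/13)
obs 12: x=-3/2 → posterior Normal(26/155, 66/155)
obs 13: x=-2 → posterior Normal(2/167, 66/167)
obs 14: x=-1 → posterior Normal(-10/179, 66/179)

k = 10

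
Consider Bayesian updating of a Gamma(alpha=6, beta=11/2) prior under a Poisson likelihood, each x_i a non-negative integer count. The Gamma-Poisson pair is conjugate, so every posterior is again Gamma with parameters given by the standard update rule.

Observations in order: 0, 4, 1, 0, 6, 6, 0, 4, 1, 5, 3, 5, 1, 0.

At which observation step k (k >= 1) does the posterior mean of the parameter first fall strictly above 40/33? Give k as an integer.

obs 1: x=0 → posterior Gamma(6, 13/2)
obs 2: x=4 → posterior Gamma(10, 15/2)
obs 3: x=1 → posterior Gamma(11, 17/2)
obs 4: x=0 → posterior Gamma(11, 19/2)
obs 5: x=6 → posterior Gamma(17, 21/2)
obs 6: x=6 → posterior Gamma(23, 23/2)
obs 7: x=0 → posterior Gamma(23, 25/2)
obs 8: x=4 → posterior Gamma(27, 27/2)
obs 9: x=1 → posterior Gamma(28, 29/2)
obs 10: x=5 → posterior Gamma(33, 31/2)
obs 11: x=3 → posterior Gamma(36, 33/2)
obs 12: x=5 → posterior Gamma(41, 35/2)
obs 13: x=1 → posterior Gamma(42, 37/2)
obs 14: x=0 → posterior Gamma(42, 39/2)

k = 2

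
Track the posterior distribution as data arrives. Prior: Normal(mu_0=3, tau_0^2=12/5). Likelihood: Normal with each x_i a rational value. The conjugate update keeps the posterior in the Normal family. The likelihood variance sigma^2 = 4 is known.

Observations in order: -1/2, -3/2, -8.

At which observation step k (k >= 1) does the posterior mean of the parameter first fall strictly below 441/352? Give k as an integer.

obs 1: x=-1/2 → posterior Normal(27/16, 3/2)
obs 2: x=-3/2 → posterior Normal(9/11, 12/11)
obs 3: x=-8 → posterior Normal(-15/14, 6/7)

k = 2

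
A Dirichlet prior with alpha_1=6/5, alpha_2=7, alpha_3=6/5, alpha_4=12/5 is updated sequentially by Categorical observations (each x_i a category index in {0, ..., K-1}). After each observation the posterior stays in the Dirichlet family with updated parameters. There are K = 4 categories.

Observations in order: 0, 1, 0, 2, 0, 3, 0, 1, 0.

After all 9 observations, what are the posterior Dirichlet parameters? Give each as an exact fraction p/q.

alpha_1=31/5, alpha_2=9, alpha_3=11/5, alpha_4=17/5

obs 1: x=0 → posterior Dirichlet(11/5, 7, 6/5, 12/5)
obs 2: x=1 → posterior Dirichlet(11/5, 8, 6/5, 12/5)
obs 3: x=0 → posterior Dirichlet(16/5, 8, 6/5, 12/5)
obs 4: x=2 → posterior Dirichlet(16/5, 8, 11/5, 12/5)
obs 5: x=0 → posterior Dirichlet(21/5, 8, 11/5, 12/5)
obs 6: x=3 → posterior Dirichlet(21/5, 8, 11/5, 17/5)
obs 7: x=0 → posterior Dirichlet(26/5, 8, 11/5, 17/5)
obs 8: x=1 → posterior Dirichlet(26/5, 9, 11/5, 17/5)
obs 9: x=0 → posterior Dirichlet(31/5, 9, 11/5, 17/5)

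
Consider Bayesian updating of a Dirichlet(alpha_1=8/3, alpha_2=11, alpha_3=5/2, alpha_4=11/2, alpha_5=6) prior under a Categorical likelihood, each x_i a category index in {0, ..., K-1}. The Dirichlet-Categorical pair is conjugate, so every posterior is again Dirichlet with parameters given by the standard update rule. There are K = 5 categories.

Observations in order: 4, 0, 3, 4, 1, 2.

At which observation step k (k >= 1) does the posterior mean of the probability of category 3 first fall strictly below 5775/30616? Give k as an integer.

obs 1: x=4 → posterior Dirichlet(8/3, 11, 5/2, 11/2, 7)
obs 2: x=0 → posterior Dirichlet(11/3, 11, 5/2, 11/2, 7)
obs 3: x=3 → posterior Dirichlet(11/3, 11, 5/2, 13/2, 7)
obs 4: x=4 → posterior Dirichlet(11/3, 11, 5/2, 13/2, 8)
obs 5: x=1 → posterior Dirichlet(11/3, 12, 5/2, 13/2, 8)
obs 6: x=2 → posterior Dirichlet(11/3, 12, 7/2, 13/2, 8)

k = 2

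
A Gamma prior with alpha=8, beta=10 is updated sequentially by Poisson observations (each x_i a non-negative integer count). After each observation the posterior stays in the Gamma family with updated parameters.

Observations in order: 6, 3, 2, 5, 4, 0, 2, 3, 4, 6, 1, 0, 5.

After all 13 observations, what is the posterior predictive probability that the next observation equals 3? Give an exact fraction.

110471175417000238458407714264442603563949769087605468252758046001006975/590180110002114158896983994712576414865667267958188575935810179040280576

obs 1: x=6 → posterior Gamma(14, 11)
obs 2: x=3 → posterior Gamma(17, 12)
obs 3: x=2 → posterior Gamma(19, 13)
obs 4: x=5 → posterior Gamma(24, 14)
obs 5: x=4 → posterior Gamma(28, 15)
obs 6: x=0 → posterior Gamma(28, 16)
obs 7: x=2 → posterior Gamma(30, 17)
obs 8: x=3 → posterior Gamma(33, 18)
obs 9: x=4 → posterior Gamma(37, 19)
obs 10: x=6 → posterior Gamma(43, 20)
obs 11: x=1 → posterior Gamma(44, 21)
obs 12: x=0 → posterior Gamma(44, 22)
obs 13: x=5 → posterior Gamma(49, 23)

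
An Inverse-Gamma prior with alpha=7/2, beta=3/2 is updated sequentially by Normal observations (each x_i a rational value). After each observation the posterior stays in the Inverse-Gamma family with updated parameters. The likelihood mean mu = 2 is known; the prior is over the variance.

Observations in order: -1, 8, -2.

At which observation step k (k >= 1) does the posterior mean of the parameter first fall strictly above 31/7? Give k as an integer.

obs 1: x=-1 → posterior Inverse-Gamma(4, 6)
obs 2: x=8 → posterior Inverse-Gamma(9/2, 24)
obs 3: x=-2 → posterior Inverse-Gamma(5, 32)

k = 2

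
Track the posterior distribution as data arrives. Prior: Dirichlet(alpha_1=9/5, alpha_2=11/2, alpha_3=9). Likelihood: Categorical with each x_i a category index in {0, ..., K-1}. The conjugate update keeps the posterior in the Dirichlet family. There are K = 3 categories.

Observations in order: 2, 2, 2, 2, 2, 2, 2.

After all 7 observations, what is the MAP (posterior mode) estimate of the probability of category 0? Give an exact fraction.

obs 1: x=2 → posterior Dirichlet(9/5, 11/2, 10)
obs 2: x=2 → posterior Dirichlet(9/5, 11/2, 11)
obs 3: x=2 → posterior Dirichlet(9/5, 11/2, 12)
obs 4: x=2 → posterior Dirichlet(9/5, 11/2, 13)
obs 5: x=2 → posterior Dirichlet(9/5, 11/2, 14)
obs 6: x=2 → posterior Dirichlet(9/5, 11/2, 15)
obs 7: x=2 → posterior Dirichlet(9/5, 11/2, 16)

8/203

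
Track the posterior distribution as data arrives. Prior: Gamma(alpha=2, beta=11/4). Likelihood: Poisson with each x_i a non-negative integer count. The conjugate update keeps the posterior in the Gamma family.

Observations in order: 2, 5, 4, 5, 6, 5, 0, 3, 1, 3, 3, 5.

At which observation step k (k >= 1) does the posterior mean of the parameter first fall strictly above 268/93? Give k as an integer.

k = 5

obs 1: x=2 → posterior Gamma(4, 15/4)
obs 2: x=5 → posterior Gamma(9, 19/4)
obs 3: x=4 → posterior Gamma(13, 23/4)
obs 4: x=5 → posterior Gamma(18, 27/4)
obs 5: x=6 → posterior Gamma(24, 31/4)
obs 6: x=5 → posterior Gamma(29, 35/4)
obs 7: x=0 → posterior Gamma(29, 39/4)
obs 8: x=3 → posterior Gamma(32, 43/4)
obs 9: x=1 → posterior Gamma(33, 47/4)
obs 10: x=3 → posterior Gamma(36, 51/4)
obs 11: x=3 → posterior Gamma(39, 55/4)
obs 12: x=5 → posterior Gamma(44, 59/4)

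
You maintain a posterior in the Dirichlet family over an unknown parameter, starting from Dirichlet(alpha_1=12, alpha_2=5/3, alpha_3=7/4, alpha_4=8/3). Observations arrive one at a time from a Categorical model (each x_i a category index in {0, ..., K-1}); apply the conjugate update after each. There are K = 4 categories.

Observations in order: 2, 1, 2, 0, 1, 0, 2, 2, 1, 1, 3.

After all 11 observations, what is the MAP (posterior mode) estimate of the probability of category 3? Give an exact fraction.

obs 1: x=2 → posterior Dirichlet(12, 5/3, 11/4, 8/3)
obs 2: x=1 → posterior Dirichlet(12, 8/3, 11/4, 8/3)
obs 3: x=2 → posterior Dirichlet(12, 8/3, 15/4, 8/3)
obs 4: x=0 → posterior Dirichlet(13, 8/3, 15/4, 8/3)
obs 5: x=1 → posterior Dirichlet(13, 11/3, 15/4, 8/3)
obs 6: x=0 → posterior Dirichlet(14, 11/3, 15/4, 8/3)
obs 7: x=2 → posterior Dirichlet(14, 11/3, 19/4, 8/3)
obs 8: x=2 → posterior Dirichlet(14, 11/3, 23/4, 8/3)
obs 9: x=1 → posterior Dirichlet(14, 14/3, 23/4, 8/3)
obs 10: x=1 → posterior Dirichlet(14, 17/3, 23/4, 8/3)
obs 11: x=3 → posterior Dirichlet(14, 17/3, 23/4, 11/3)

32/301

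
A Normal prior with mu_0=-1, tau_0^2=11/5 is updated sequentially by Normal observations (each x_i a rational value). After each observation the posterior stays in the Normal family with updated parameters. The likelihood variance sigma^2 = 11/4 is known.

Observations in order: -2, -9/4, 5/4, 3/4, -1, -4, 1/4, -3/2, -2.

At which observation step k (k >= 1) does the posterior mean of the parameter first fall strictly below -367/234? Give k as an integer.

obs 1: x=-2 → posterior Normal(-13/9, 11/9)
obs 2: x=-9/4 → posterior Normal(-22/13, 11/13)
obs 3: x=5/4 → posterior Normal(-1, 11/17)
obs 4: x=3/4 → posterior Normal(-2/3, 11/21)
obs 5: x=-1 → posterior Normal(-18/25, 11/25)
obs 6: x=-4 → posterior Normal(-34/29, 11/29)
obs 7: x=1/4 → posterior Normal(-1, 1/3)
obs 8: x=-3/2 → posterior Normal(-39/37, 11/37)
obs 9: x=-2 → posterior Normal(-47/41, 11/41)

k = 2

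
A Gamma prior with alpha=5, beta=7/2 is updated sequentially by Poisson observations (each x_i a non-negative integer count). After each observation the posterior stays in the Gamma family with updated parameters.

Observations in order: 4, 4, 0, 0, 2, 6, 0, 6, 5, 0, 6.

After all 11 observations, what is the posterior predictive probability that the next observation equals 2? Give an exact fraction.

110408400809993070903399393675935388975807267619937377938804/451302514611022222119906091571193923850834154614488607763201

obs 1: x=4 → posterior Gamma(9, 9/2)
obs 2: x=4 → posterior Gamma(13, 11/2)
obs 3: x=0 → posterior Gamma(13, 13/2)
obs 4: x=0 → posterior Gamma(13, 15/2)
obs 5: x=2 → posterior Gamma(15, 17/2)
obs 6: x=6 → posterior Gamma(21, 19/2)
obs 7: x=0 → posterior Gamma(21, 21/2)
obs 8: x=6 → posterior Gamma(27, 23/2)
obs 9: x=5 → posterior Gamma(32, 25/2)
obs 10: x=0 → posterior Gamma(32, 27/2)
obs 11: x=6 → posterior Gamma(38, 29/2)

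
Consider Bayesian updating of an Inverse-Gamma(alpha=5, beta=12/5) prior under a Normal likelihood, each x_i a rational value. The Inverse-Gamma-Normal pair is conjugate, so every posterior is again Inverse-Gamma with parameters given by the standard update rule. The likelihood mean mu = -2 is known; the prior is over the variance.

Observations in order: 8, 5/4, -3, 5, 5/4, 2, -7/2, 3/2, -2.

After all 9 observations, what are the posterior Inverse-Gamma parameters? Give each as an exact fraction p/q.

alpha=19/2, beta=8257/80

obs 1: x=8 → posterior Inverse-Gamma(11/2, 262/5)
obs 2: x=5/4 → posterior Inverse-Gamma(6, 9229/160)
obs 3: x=-3 → posterior Inverse-Gamma(13/2, 9309/160)
obs 4: x=5 → posterior Inverse-Gamma(7, 13229/160)
obs 5: x=5/4 → posterior Inverse-Gamma(15/2, 7037/80)
obs 6: x=2 → posterior Inverse-Gamma(8, 7677/80)
obs 7: x=-7/2 → posterior Inverse-Gamma(17/2, 7767/80)
obs 8: x=3/2 → posterior Inverse-Gamma(9, 8257/80)
obs 9: x=-2 → posterior Inverse-Gamma(19/2, 8257/80)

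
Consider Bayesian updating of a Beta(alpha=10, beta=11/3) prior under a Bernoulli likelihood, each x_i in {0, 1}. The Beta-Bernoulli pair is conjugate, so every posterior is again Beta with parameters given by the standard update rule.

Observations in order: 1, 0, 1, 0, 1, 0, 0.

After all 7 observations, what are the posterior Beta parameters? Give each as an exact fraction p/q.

alpha=13, beta=23/3

obs 1: x=1 → posterior Beta(11, 11/3)
obs 2: x=0 → posterior Beta(11, 14/3)
obs 3: x=1 → posterior Beta(12, 14/3)
obs 4: x=0 → posterior Beta(12, 17/3)
obs 5: x=1 → posterior Beta(13, 17/3)
obs 6: x=0 → posterior Beta(13, 20/3)
obs 7: x=0 → posterior Beta(13, 23/3)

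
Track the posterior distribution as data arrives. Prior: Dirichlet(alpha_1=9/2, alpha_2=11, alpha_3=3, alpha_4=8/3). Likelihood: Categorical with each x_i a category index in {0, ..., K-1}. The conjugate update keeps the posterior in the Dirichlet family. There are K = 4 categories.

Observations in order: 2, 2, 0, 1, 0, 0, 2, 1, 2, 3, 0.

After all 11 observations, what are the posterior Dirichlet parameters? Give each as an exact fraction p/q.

obs 1: x=2 → posterior Dirichlet(9/2, 11, 4, 8/3)
obs 2: x=2 → posterior Dirichlet(9/2, 11, 5, 8/3)
obs 3: x=0 → posterior Dirichlet(11/2, 11, 5, 8/3)
obs 4: x=1 → posterior Dirichlet(11/2, 12, 5, 8/3)
obs 5: x=0 → posterior Dirichlet(13/2, 12, 5, 8/3)
obs 6: x=0 → posterior Dirichlet(15/2, 12, 5, 8/3)
obs 7: x=2 → posterior Dirichlet(15/2, 12, 6, 8/3)
obs 8: x=1 → posterior Dirichlet(15/2, 13, 6, 8/3)
obs 9: x=2 → posterior Dirichlet(15/2, 13, 7, 8/3)
obs 10: x=3 → posterior Dirichlet(15/2, 13, 7, 11/3)
obs 11: x=0 → posterior Dirichlet(17/2, 13, 7, 11/3)

alpha_1=17/2, alpha_2=13, alpha_3=7, alpha_4=11/3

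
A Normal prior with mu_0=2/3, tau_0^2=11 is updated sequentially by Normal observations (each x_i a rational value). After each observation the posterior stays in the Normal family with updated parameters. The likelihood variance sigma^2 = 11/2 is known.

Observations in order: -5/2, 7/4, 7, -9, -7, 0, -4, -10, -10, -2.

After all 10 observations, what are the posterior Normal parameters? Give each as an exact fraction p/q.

mu_0=-425/126, tau_0^2=11/21

obs 1: x=-5/2 → posterior Normal(-13/9, 11/3)
obs 2: x=7/4 → posterior Normal(-1/6, 11/5)
obs 3: x=7 → posterior Normal(79/42, 11/7)
obs 4: x=-9 → posterior Normal(-29/54, 11/9)
obs 5: x=-7 → posterior Normal(-113/66, 1)
obs 6: x=0 → posterior Normal(-113/78, 11/13)
obs 7: x=-4 → posterior Normal(-161/90, 11/15)
obs 8: x=-10 → posterior Normal(-281/102, 11/17)
obs 9: x=-10 → posterior Normal(-401/114, 11/19)
obs 10: x=-2 → posterior Normal(-425/126, 11/21)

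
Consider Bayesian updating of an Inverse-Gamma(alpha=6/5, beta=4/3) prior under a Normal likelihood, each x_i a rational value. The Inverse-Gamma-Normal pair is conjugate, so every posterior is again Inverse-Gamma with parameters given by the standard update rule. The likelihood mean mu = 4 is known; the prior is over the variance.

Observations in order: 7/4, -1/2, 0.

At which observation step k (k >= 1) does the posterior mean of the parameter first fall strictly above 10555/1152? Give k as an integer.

obs 1: x=7/4 → posterior Inverse-Gamma(17/10, 371/96)
obs 2: x=-1/2 → posterior Inverse-Gamma(11/5, 1343/96)
obs 3: x=0 → posterior Inverse-Gamma(27/10, 2111/96)

k = 2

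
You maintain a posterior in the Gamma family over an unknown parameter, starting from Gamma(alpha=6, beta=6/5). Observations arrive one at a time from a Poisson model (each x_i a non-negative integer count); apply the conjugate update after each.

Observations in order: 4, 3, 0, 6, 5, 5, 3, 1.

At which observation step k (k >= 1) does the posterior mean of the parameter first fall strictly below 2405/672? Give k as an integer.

k = 3

obs 1: x=4 → posterior Gamma(10, 11/5)
obs 2: x=3 → posterior Gamma(13, 16/5)
obs 3: x=0 → posterior Gamma(13, 21/5)
obs 4: x=6 → posterior Gamma(19, 26/5)
obs 5: x=5 → posterior Gamma(24, 31/5)
obs 6: x=5 → posterior Gamma(29, 36/5)
obs 7: x=3 → posterior Gamma(32, 41/5)
obs 8: x=1 → posterior Gamma(33, 46/5)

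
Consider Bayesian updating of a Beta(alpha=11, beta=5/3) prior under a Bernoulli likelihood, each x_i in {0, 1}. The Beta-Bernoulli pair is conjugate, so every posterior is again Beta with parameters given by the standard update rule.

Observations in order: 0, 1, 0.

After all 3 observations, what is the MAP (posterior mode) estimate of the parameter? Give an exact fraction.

obs 1: x=0 → posterior Beta(11, 8/3)
obs 2: x=1 → posterior Beta(12, 8/3)
obs 3: x=0 → posterior Beta(12, 11/3)

33/41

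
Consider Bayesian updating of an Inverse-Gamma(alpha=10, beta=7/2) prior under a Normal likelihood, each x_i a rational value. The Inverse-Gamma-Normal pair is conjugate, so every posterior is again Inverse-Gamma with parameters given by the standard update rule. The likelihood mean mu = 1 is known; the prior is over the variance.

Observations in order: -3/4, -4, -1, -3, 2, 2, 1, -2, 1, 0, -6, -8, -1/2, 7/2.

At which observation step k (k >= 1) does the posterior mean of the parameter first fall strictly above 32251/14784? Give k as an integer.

obs 1: x=-3/4 → posterior Inverse-Gamma(21/2, 161/32)
obs 2: x=-4 → posterior Inverse-Gamma(11, 561/32)
obs 3: x=-1 → posterior Inverse-Gamma(23/2, 625/32)
obs 4: x=-3 → posterior Inverse-Gamma(12, 881/32)
obs 5: x=2 → posterior Inverse-Gamma(25/2, 897/32)
obs 6: x=2 → posterior Inverse-Gamma(13, 913/32)
obs 7: x=1 → posterior Inverse-Gamma(27/2, 913/32)
obs 8: x=-2 → posterior Inverse-Gamma(14, 1057/32)
obs 9: x=1 → posterior Inverse-Gamma(29/2, 1057/32)
obs 10: x=0 → posterior Inverse-Gamma(15, 1073/32)
obs 11: x=-6 → posterior Inverse-Gamma(31/2, 1857/32)
obs 12: x=-8 → posterior Inverse-Gamma(16, 3153/32)
obs 13: x=-1/2 → posterior Inverse-Gamma(33/2, 3189/32)
obs 14: x=7/2 → posterior Inverse-Gamma(17, 3289/32)

k = 4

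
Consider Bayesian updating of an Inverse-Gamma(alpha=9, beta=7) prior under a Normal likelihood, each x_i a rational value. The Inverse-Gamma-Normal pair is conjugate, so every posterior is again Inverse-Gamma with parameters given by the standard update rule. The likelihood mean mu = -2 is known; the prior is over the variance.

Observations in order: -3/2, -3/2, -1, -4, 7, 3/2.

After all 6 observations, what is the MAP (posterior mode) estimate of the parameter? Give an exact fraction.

451/104

obs 1: x=-3/2 → posterior Inverse-Gamma(19/2, 57/8)
obs 2: x=-3/2 → posterior Inverse-Gamma(10, 29/4)
obs 3: x=-1 → posterior Inverse-Gamma(21/2, 31/4)
obs 4: x=-4 → posterior Inverse-Gamma(11, 39/4)
obs 5: x=7 → posterior Inverse-Gamma(23/2, 201/4)
obs 6: x=3/2 → posterior Inverse-Gamma(12, 451/8)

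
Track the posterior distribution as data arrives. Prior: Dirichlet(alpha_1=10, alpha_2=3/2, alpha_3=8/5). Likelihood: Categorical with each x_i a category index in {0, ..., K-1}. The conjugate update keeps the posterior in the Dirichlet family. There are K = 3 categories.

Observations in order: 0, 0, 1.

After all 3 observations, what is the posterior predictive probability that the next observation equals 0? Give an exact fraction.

120/161

obs 1: x=0 → posterior Dirichlet(11, 3/2, 8/5)
obs 2: x=0 → posterior Dirichlet(12, 3/2, 8/5)
obs 3: x=1 → posterior Dirichlet(12, 5/2, 8/5)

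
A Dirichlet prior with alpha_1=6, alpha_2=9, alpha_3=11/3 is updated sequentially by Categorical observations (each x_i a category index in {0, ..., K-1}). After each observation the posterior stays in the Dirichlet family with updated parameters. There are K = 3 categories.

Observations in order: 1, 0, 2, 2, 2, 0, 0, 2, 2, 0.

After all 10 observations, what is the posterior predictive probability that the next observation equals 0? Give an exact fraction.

obs 1: x=1 → posterior Dirichlet(6, 10, 11/3)
obs 2: x=0 → posterior Dirichlet(7, 10, 11/3)
obs 3: x=2 → posterior Dirichlet(7, 10, 14/3)
obs 4: x=2 → posterior Dirichlet(7, 10, 17/3)
obs 5: x=2 → posterior Dirichlet(7, 10, 20/3)
obs 6: x=0 → posterior Dirichlet(8, 10, 20/3)
obs 7: x=0 → posterior Dirichlet(9, 10, 20/3)
obs 8: x=2 → posterior Dirichlet(9, 10, 23/3)
obs 9: x=2 → posterior Dirichlet(9, 10, 26/3)
obs 10: x=0 → posterior Dirichlet(10, 10, 26/3)

15/43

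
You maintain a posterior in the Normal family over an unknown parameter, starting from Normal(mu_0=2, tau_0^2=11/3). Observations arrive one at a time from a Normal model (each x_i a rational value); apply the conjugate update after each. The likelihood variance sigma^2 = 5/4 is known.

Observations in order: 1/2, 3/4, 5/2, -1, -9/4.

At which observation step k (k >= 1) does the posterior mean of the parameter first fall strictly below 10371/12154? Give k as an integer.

k = 2

obs 1: x=1/2 → posterior Normal(52/59, 55/59)
obs 2: x=3/4 → posterior Normal(85/103, 55/103)
obs 3: x=5/2 → posterior Normal(65/49, 55/147)
obs 4: x=-1 → posterior Normal(151/191, 55/191)
obs 5: x=-9/4 → posterior Normal(52/235, 11/47)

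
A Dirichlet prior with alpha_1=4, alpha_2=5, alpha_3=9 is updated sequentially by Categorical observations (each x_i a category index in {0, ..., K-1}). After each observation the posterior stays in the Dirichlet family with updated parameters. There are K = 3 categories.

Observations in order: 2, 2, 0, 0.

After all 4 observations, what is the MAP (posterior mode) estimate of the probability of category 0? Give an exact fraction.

5/19

obs 1: x=2 → posterior Dirichlet(4, 5, 10)
obs 2: x=2 → posterior Dirichlet(4, 5, 11)
obs 3: x=0 → posterior Dirichlet(5, 5, 11)
obs 4: x=0 → posterior Dirichlet(6, 5, 11)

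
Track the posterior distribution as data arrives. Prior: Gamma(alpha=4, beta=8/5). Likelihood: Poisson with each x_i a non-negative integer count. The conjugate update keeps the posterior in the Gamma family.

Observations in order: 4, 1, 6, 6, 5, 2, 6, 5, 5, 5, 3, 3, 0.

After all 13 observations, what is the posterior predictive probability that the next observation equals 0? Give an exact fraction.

obs 1: x=4 → posterior Gamma(8, 13/5)
obs 2: x=1 → posterior Gamma(9, 18/5)
obs 3: x=6 → posterior Gamma(15, 23/5)
obs 4: x=6 → posterior Gamma(21, 28/5)
obs 5: x=5 → posterior Gamma(26, 33/5)
obs 6: x=2 → posterior Gamma(28, 38/5)
obs 7: x=6 → posterior Gamma(34, 43/5)
obs 8: x=5 → posterior Gamma(39, 48/5)
obs 9: x=5 → posterior Gamma(44, 53/5)
obs 10: x=5 → posterior Gamma(49, 58/5)
obs 11: x=3 → posterior Gamma(52, 63/5)
obs 12: x=3 → posterior Gamma(55, 68/5)
obs 13: x=0 → posterior Gamma(55, 73/5)

3039186186495313642719567997295985951911833259711396052783359084390154265029162986660468288337710185657/116199202651939761471633660833941520148303569004941768734342378480814421120342141311313248182414325317632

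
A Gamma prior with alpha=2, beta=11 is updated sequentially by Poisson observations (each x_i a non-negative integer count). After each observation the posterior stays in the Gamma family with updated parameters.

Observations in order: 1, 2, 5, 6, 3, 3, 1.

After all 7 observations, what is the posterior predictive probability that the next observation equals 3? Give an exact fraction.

170999741312250434200633186713600/1768453418076865701195582595329481

obs 1: x=1 → posterior Gamma(3, 12)
obs 2: x=2 → posterior Gamma(5, 13)
obs 3: x=5 → posterior Gamma(10, 14)
obs 4: x=6 → posterior Gamma(16, 15)
obs 5: x=3 → posterior Gamma(19, 16)
obs 6: x=3 → posterior Gamma(22, 17)
obs 7: x=1 → posterior Gamma(23, 18)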